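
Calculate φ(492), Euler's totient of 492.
160

492 = 2^2 × 3 × 41
φ(n) = n × ∏(1 - 1/p) for each prime p dividing n
φ(492) = 492 × (1 - 1/2) × (1 - 1/3) × (1 - 1/41) = 160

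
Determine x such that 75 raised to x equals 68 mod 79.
67

Baby-step giant-step with step n = ⌈√79⌉ = 9.
Baby steps 75^j mod 79 (j:value) for j=0..8: 0:1, 1:75, 2:16, 3:15, 4:19, 5:3, 6:67, 7:48, 8:45.
Giant-step multiplier: 75^(-9) ≡ 75^(78-9) = 75^69 ≡ 61 (mod 79).
Giant steps γ_i = 68·61^i mod 79: γ_0=68, γ_1=40, γ_2=70, γ_3=4, γ_4=7, γ_5=32, γ_6=56, γ_7=19 (in table at j=4).
x = i·n + j = 7·9 + 4 = 67.
Check: 75^67 ≡ 68 (mod 79).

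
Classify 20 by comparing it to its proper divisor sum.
abundant

Proper divisors of 20: sum = 1 + 2 + 4 + 5 + 10 = 22
Since 22 > 20, 20 is abundant.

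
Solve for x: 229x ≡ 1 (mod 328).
53

gcd(229, 328) = 1, so the inverse exists.
Extended Euclidean algorithm on (328, 229):
328 = 1 × 229 + 99  ⟹  99 = (1)·328 + (-1)·229
229 = 2 × 99 + 31  ⟹  31 = (-2)·328 + (3)·229
99 = 3 × 31 + 6  ⟹  6 = (7)·328 + (-10)·229
31 = 5 × 6 + 1  ⟹  1 = (-37)·328 + (53)·229
So (53)·229 ≡ 1 (mod 328), i.e. 229^(-1) ≡ 53 (mod 328).
Check: 229 × 53 = 12137 ≡ 1 (mod 328)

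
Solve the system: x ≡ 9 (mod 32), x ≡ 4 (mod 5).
9

Using Chinese Remainder Theorem:
M = 32 × 5 = 160
M1 = 5, M2 = 32
y1 = 5^(-1) mod 32 = 13
y2 = 32^(-1) mod 5 = 3
x = (9×5×13 + 4×32×3) mod 160 = 9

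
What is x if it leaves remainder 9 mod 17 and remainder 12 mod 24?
60

Using Chinese Remainder Theorem:
M = 17 × 24 = 408
M1 = 24, M2 = 17
y1 = 24^(-1) mod 17 = 5
y2 = 17^(-1) mod 24 = 17
x = (9×24×5 + 12×17×17) mod 408 = 60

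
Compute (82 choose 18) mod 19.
0

Using Lucas' theorem:
Write n=82 and k=18 in base 19:
n in base 19: [4, 6]
k in base 19: [0, 18]
C(82,18) mod 19 = ∏ C(n_i, k_i) mod 19
Digit binomials (mod 19): C(4,0) = 1; C(6,18) = 0 (k_i > n_i)
Product: 1 × 0 = 0 ≡ 0 (mod 19)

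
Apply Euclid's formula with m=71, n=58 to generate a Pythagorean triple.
(1677, 8236, 8405)

Euclid's formula: a = m² - n², b = 2mn, c = m² + n²
m = 71, n = 58
a = 71² - 58² = 5041 - 3364 = 1677
b = 2 × 71 × 58 = 8236
c = 71² + 58² = 5041 + 3364 = 8405
Verification: 1677² + 8236² = 2812329 + 67831696 = 70644025 = 8405² ✓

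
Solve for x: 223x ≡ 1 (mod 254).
213

gcd(223, 254) = 1, so the inverse exists.
Extended Euclidean algorithm on (254, 223):
254 = 1 × 223 + 31  ⟹  31 = (1)·254 + (-1)·223
223 = 7 × 31 + 6  ⟹  6 = (-7)·254 + (8)·223
31 = 5 × 6 + 1  ⟹  1 = (36)·254 + (-41)·223
So (-41)·223 ≡ 1 (mod 254), i.e. 223^(-1) ≡ -41 ≡ 213 (mod 254).
Check: 223 × 213 = 47499 ≡ 1 (mod 254)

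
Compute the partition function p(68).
3087735

p(n) counts ways to write n as a sum of positive integers (order ignored).
Euler's pentagonal recurrence: p(k) = p(k-1) + p(k-2) - p(k-5) - p(k-7) + p(k-12) + p(k-15) - ... (offsets j(3j∓1)/2, signs ++--, p(0)=1, p(<0)=0).
DP table for k = 0..67: p(0)=1, p(1)=1, p(2)=2, p(3)=3, p(4)=5, p(5)=7, p(6)=11, p(7)=15, p(8)=22, p(9)=30, p(10)=42, p(11)=56, p(12)=77, p(13)=101, p(14)=135, p(15)=176, p(16)=231, p(17)=297, p(18)=385, p(19)=490, p(20)=627, p(21)=792, p(22)=1002, p(23)=1255, p(24)=1575, p(25)=1958, p(26)=2436, p(27)=3010, p(28)=3718, p(29)=4565, p(30)=5604, p(31)=6842, p(32)=8349, p(33)=10143, p(34)=12310, p(35)=14883, p(36)=17977, p(37)=21637, p(38)=26015, p(39)=31185, p(40)=37338, p(41)=44583, p(42)=53174, p(43)=63261, p(44)=75175, p(45)=89134, p(46)=105558, p(47)=124754, p(48)=147273, p(49)=173525, p(50)=204226, p(51)=239943, p(52)=281589, p(53)=329931, p(54)=386155, p(55)=451276, p(56)=526823, p(57)=614154, p(58)=715220, p(59)=831820, p(60)=966467, p(61)=1121505, p(62)=1300156, p(63)=1505499, p(64)=1741630, p(65)=2012558, p(66)=2323520, p(67)=2679689.
Final step: p(68) = p(67) + p(66) - p(63) - p(61) + p(56) + p(53) - p(46) - p(42) + p(33) + p(28) - p(17) - p(11)
= 2679689 + 2323520 - 1505499 - 1121505 + 526823 + 329931 - 105558 - 53174 + 10143 + 3718 - 297 - 56
= 3087735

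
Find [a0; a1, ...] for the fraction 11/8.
[1; 2, 1, 2]

Euclidean algorithm steps:
11 = 1 × 8 + 3
8 = 2 × 3 + 2
3 = 1 × 2 + 1
2 = 2 × 1 + 0
Continued fraction: [1; 2, 1, 2]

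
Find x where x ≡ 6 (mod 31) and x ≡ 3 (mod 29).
409

Using Chinese Remainder Theorem:
M = 31 × 29 = 899
M1 = 29, M2 = 31
y1 = 29^(-1) mod 31 = 15
y2 = 31^(-1) mod 29 = 15
x = (6×29×15 + 3×31×15) mod 899 = 409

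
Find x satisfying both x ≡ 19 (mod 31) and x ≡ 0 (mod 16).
112

Using Chinese Remainder Theorem:
M = 31 × 16 = 496
M1 = 16, M2 = 31
y1 = 16^(-1) mod 31 = 2
y2 = 31^(-1) mod 16 = 15
x = (19×16×2 + 0×31×15) mod 496 = 112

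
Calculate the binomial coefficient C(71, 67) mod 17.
0

Using Lucas' theorem:
Write n=71 and k=67 in base 17:
n in base 17: [4, 3]
k in base 17: [3, 16]
C(71,67) mod 17 = ∏ C(n_i, k_i) mod 17
Digit binomials (mod 17): C(4,3) = 4; C(3,16) = 0 (k_i > n_i)
Product: 4 × 0 = 0 ≡ 0 (mod 17)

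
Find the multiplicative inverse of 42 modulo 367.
201

gcd(42, 367) = 1, so the inverse exists.
Extended Euclidean algorithm on (367, 42):
367 = 8 × 42 + 31  ⟹  31 = (1)·367 + (-8)·42
42 = 1 × 31 + 11  ⟹  11 = (-1)·367 + (9)·42
31 = 2 × 11 + 9  ⟹  9 = (3)·367 + (-26)·42
11 = 1 × 9 + 2  ⟹  2 = (-4)·367 + (35)·42
9 = 4 × 2 + 1  ⟹  1 = (19)·367 + (-166)·42
So (-166)·42 ≡ 1 (mod 367), i.e. 42^(-1) ≡ -166 ≡ 201 (mod 367).
Check: 42 × 201 = 8442 ≡ 1 (mod 367)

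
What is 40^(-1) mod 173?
13

gcd(40, 173) = 1, so the inverse exists.
Extended Euclidean algorithm on (173, 40):
173 = 4 × 40 + 13  ⟹  13 = (1)·173 + (-4)·40
40 = 3 × 13 + 1  ⟹  1 = (-3)·173 + (13)·40
So (13)·40 ≡ 1 (mod 173), i.e. 40^(-1) ≡ 13 (mod 173).
Check: 40 × 13 = 520 ≡ 1 (mod 173)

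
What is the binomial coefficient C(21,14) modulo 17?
0

Using Lucas' theorem:
Write n=21 and k=14 in base 17:
n in base 17: [1, 4]
k in base 17: [0, 14]
C(21,14) mod 17 = ∏ C(n_i, k_i) mod 17
Digit binomials (mod 17): C(1,0) = 1; C(4,14) = 0 (k_i > n_i)
Product: 1 × 0 = 0 ≡ 0 (mod 17)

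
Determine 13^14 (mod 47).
17

Repeated squaring. Binary of 14 = 1110.
13^1 ≡ 13 (mod 47); 13^2 ≡ 28 (mod 47); 13^4 ≡ 32 (mod 47); 13^8 ≡ 37 (mod 47)
13^14 = 13^2 × 13^4 × 13^8 ≡ 17 (mod 47)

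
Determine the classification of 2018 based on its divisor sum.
deficient

Proper divisors of 2018: sum = 1 + 2 + 1009 = 1012
Since 1012 < 2018, 2018 is deficient.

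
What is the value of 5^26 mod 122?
57

Repeated squaring. Binary of 26 = 11010.
5^1 ≡ 5 (mod 122); 5^2 ≡ 25 (mod 122); 5^4 ≡ 15 (mod 122); 5^8 ≡ 103 (mod 122); 5^16 ≡ 117 (mod 122)
5^26 = 5^2 × 5^8 × 5^16 ≡ 57 (mod 122)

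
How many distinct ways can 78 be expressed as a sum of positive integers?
12132164

p(n) counts ways to write n as a sum of positive integers (order ignored).
Euler's pentagonal recurrence: p(k) = p(k-1) + p(k-2) - p(k-5) - p(k-7) + p(k-12) + p(k-15) - ... (offsets j(3j∓1)/2, signs ++--, p(0)=1, p(<0)=0).
DP table for k = 0..77: p(0)=1, p(1)=1, p(2)=2, p(3)=3, p(4)=5, p(5)=7, p(6)=11, p(7)=15, p(8)=22, p(9)=30, p(10)=42, p(11)=56, p(12)=77, p(13)=101, p(14)=135, p(15)=176, p(16)=231, p(17)=297, p(18)=385, p(19)=490, p(20)=627, p(21)=792, p(22)=1002, p(23)=1255, p(24)=1575, p(25)=1958, p(26)=2436, p(27)=3010, p(28)=3718, p(29)=4565, p(30)=5604, p(31)=6842, p(32)=8349, p(33)=10143, p(34)=12310, p(35)=14883, p(36)=17977, p(37)=21637, p(38)=26015, p(39)=31185, p(40)=37338, p(41)=44583, p(42)=53174, p(43)=63261, p(44)=75175, p(45)=89134, p(46)=105558, p(47)=124754, p(48)=147273, p(49)=173525, p(50)=204226, p(51)=239943, p(52)=281589, p(53)=329931, p(54)=386155, p(55)=451276, p(56)=526823, p(57)=614154, p(58)=715220, p(59)=831820, p(60)=966467, p(61)=1121505, p(62)=1300156, p(63)=1505499, p(64)=1741630, p(65)=2012558, p(66)=2323520, p(67)=2679689, p(68)=3087735, p(69)=3554345, p(70)=4087968, p(71)=4697205, p(72)=5392783, p(73)=6185689, p(74)=7089500, p(75)=8118264, p(76)=9289091, p(77)=10619863.
Final step: p(78) = p(77) + p(76) - p(73) - p(71) + p(66) + p(63) - p(56) - p(52) + p(43) + p(38) - p(27) - p(21) + p(8) + p(1)
= 10619863 + 9289091 - 6185689 - 4697205 + 2323520 + 1505499 - 526823 - 281589 + 63261 + 26015 - 3010 - 792 + 22 + 1
= 12132164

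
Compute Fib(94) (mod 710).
147

Matrix identity: Q^n = [[F_(n+1), F_n], [F_n, F_(n-1)]] with Q = [[1,1],[1,0]].
n = 94 = 1011110₂. Square-and-multiply, entries mod 710:
Q^1 = [[1,1],[1,0]]
Q^2 = (Q^1)² = [[2,1],[1,1]]
Q^5 = (Q^2)²·Q = [[8,5],[5,3]]
Q^11 = (Q^5)²·Q = [[144,89],[89,55]]
Q^23 = (Q^11)²·Q = [[218,257],[257,671]]
Q^47 = (Q^23)²·Q = [[536,683],[683,563]]
Q^94 = (Q^47)² = [[475,147],[147,328]]
F_94 mod 710 = Q^94[0][1] = 147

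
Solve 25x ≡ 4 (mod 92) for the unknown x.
x ≡ 48 (mod 92)

gcd(25, 92) = 1, which divides 4, so solutions exist.
Find 25^(-1) mod 92 by the extended Euclidean algorithm:
92 = 3 × 25 + 17  ⟹  17 = (1)·92 + (-3)·25
25 = 1 × 17 + 8  ⟹  8 = (-1)·92 + (4)·25
17 = 2 × 8 + 1  ⟹  1 = (3)·92 + (-11)·25
So (-11)·25 ≡ 1 (mod 92), i.e. 25^(-1) ≡ -11 ≡ 81 (mod 92).
x ≡ 81 × 4 = 324 ≡ 48 (mod 92).
Check: 25 × 48 = 1200 ≡ 4 (mod 92).
Unique solution: x ≡ 48 (mod 92)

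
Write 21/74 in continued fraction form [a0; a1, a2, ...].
[0; 3, 1, 1, 10]

Euclidean algorithm steps:
21 = 0 × 74 + 21
74 = 3 × 21 + 11
21 = 1 × 11 + 10
11 = 1 × 10 + 1
10 = 10 × 1 + 0
Continued fraction: [0; 3, 1, 1, 10]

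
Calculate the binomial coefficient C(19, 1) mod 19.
0

Using Lucas' theorem:
Write n=19 and k=1 in base 19:
n in base 19: [1, 0]
k in base 19: [0, 1]
C(19,1) mod 19 = ∏ C(n_i, k_i) mod 19
Digit binomials (mod 19): C(1,0) = 1; C(0,1) = 0 (k_i > n_i)
Product: 1 × 0 = 0 ≡ 0 (mod 19)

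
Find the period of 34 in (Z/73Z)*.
72

73 is prime, so ord(34) divides φ(73) = 72.
Divisors of 72: 1, 2, 3, 4, 6, 8, 9, 12, 18, 24, 36, 72.
Repeated squaring: 34^1 ≡ 34, 34^2 ≡ 61, 34^4 ≡ 71, 34^8 ≡ 4, 34^16 ≡ 16, 34^32 ≡ 37, 34^64 ≡ 55 (mod 73).
Test 34^d mod 73 for each divisor d in increasing order:
34^1 ≡ 34
34^2 ≡ 61
34^3 = 34^2·34^1 ≡ 30
34^4 ≡ 71
34^6 = 34^4·34^2 ≡ 24
34^8 ≡ 4
34^9 = 34^8·34^1 ≡ 63
34^12 = 34^8·34^4 ≡ 65
34^18 = 34^16·34^2 ≡ 27
34^24 = 34^16·34^8 ≡ 64
34^36 = 34^32·34^4 ≡ 72
34^72 = 34^64·34^8 ≡ 1  ← first divisor giving 1
The order is 72.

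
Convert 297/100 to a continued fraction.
[2; 1, 32, 3]

Euclidean algorithm steps:
297 = 2 × 100 + 97
100 = 1 × 97 + 3
97 = 32 × 3 + 1
3 = 3 × 1 + 0
Continued fraction: [2; 1, 32, 3]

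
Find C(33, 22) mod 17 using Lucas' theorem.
16

Using Lucas' theorem:
Write n=33 and k=22 in base 17:
n in base 17: [1, 16]
k in base 17: [1, 5]
C(33,22) mod 17 = ∏ C(n_i, k_i) mod 17
Digit binomials (mod 17): C(1,1) = 1; C(16,5) = 4368 ≡ 16
Product: 1 × 16 = 16 ≡ 16 (mod 17)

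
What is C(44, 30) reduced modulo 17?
0

Using Lucas' theorem:
Write n=44 and k=30 in base 17:
n in base 17: [2, 10]
k in base 17: [1, 13]
C(44,30) mod 17 = ∏ C(n_i, k_i) mod 17
Digit binomials (mod 17): C(2,1) = 2; C(10,13) = 0 (k_i > n_i)
Product: 2 × 0 = 0 ≡ 0 (mod 17)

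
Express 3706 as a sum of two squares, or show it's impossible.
15² + 59² (a=15, b=59)

Factorization: 3706 = 2 × 17 × 109
By Fermat: n is sum of two squares iff every prime p ≡ 3 (mod 4) appears to even power.
All primes ≡ 3 (mod 4) appear to even power.
Search a = 0, 1, 2, … for 3706 - a² a perfect square: first hit at a = 15: 3706 - 225 = 3481 = 59².
3706 = 15² + 59² = 225 + 3481 ✓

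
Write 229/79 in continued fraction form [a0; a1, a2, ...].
[2; 1, 8, 1, 7]

Euclidean algorithm steps:
229 = 2 × 79 + 71
79 = 1 × 71 + 8
71 = 8 × 8 + 7
8 = 1 × 7 + 1
7 = 7 × 1 + 0
Continued fraction: [2; 1, 8, 1, 7]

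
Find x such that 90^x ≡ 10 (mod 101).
75

Baby-step giant-step with step n = ⌈√101⌉ = 11.
Baby steps 90^j mod 101 (j:value) for j=0..10: 0:1, 1:90, 2:20, 3:83, 4:97, 5:44, 6:21, 7:72, 8:16, 9:26, 10:17.
Giant-step multiplier: 90^(-11) ≡ 90^(100-11) = 90^89 ≡ 27 (mod 101).
Giant steps γ_i = 10·27^i mod 101: γ_0=10, γ_1=68, γ_2=18, γ_3=82, γ_4=93, γ_5=87, γ_6=26 (in table at j=9).
x = i·n + j = 6·11 + 9 = 75.
Check: 90^75 ≡ 10 (mod 101).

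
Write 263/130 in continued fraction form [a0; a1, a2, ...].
[2; 43, 3]

Euclidean algorithm steps:
263 = 2 × 130 + 3
130 = 43 × 3 + 1
3 = 3 × 1 + 0
Continued fraction: [2; 43, 3]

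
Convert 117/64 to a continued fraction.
[1; 1, 4, 1, 4, 2]

Euclidean algorithm steps:
117 = 1 × 64 + 53
64 = 1 × 53 + 11
53 = 4 × 11 + 9
11 = 1 × 9 + 2
9 = 4 × 2 + 1
2 = 2 × 1 + 0
Continued fraction: [1; 1, 4, 1, 4, 2]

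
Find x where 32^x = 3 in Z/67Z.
21

Baby-step giant-step with step n = ⌈√67⌉ = 9.
Baby steps 32^j mod 67 (j:value) for j=0..8: 0:1, 1:32, 2:19, 3:5, 4:26, 5:28, 6:25, 7:63, 8:6.
Giant-step multiplier: 32^(-9) ≡ 32^(66-9) = 32^57 ≡ 52 (mod 67).
Giant steps γ_i = 3·52^i mod 67: γ_0=3, γ_1=22, γ_2=5 (in table at j=3).
x = i·n + j = 2·9 + 3 = 21.
Check: 32^21 ≡ 3 (mod 67).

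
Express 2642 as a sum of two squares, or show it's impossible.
31² + 41² (a=31, b=41)

Factorization: 2642 = 2 × 1321
By Fermat: n is sum of two squares iff every prime p ≡ 3 (mod 4) appears to even power.
All primes ≡ 3 (mod 4) appear to even power.
Search a = 0, 1, 2, … for 2642 - a² a perfect square: first hit at a = 31: 2642 - 961 = 1681 = 41².
2642 = 31² + 41² = 961 + 1681 ✓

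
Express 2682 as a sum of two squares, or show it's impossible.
9² + 51² (a=9, b=51)

Factorization: 2682 = 2 × 3^2 × 149
By Fermat: n is sum of two squares iff every prime p ≡ 3 (mod 4) appears to even power.
All primes ≡ 3 (mod 4) appear to even power.
Search a = 0, 1, 2, … for 2682 - a² a perfect square: first hit at a = 9: 2682 - 81 = 2601 = 51².
2682 = 9² + 51² = 81 + 2601 ✓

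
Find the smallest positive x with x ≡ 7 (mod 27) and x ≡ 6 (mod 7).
34

Using Chinese Remainder Theorem:
M = 27 × 7 = 189
M1 = 7, M2 = 27
y1 = 7^(-1) mod 27 = 4
y2 = 27^(-1) mod 7 = 6
x = (7×7×4 + 6×27×6) mod 189 = 34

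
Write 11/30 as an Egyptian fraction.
1/3 + 1/30

Greedy algorithm:
11/30: ceiling(30/11) = 3, use 1/3
1/30: ceiling(30/1) = 30, use 1/30
Result: 11/30 = 1/3 + 1/30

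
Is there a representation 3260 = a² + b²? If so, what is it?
Not possible

Factorization: 3260 = 2^2 × 5 × 163
By Fermat: n is sum of two squares iff every prime p ≡ 3 (mod 4) appears to even power.
Prime(s) ≡ 3 (mod 4) with odd exponent: [(163, 1)]
Therefore 3260 cannot be expressed as a² + b².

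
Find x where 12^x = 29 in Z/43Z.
29

Baby-step giant-step with step n = ⌈√43⌉ = 7.
Baby steps 12^j mod 43 (j:value) for j=0..6: 0:1, 1:12, 2:15, 3:8, 4:10, 5:34, 6:21.
Giant-step multiplier: 12^(-7) ≡ 12^(42-7) = 12^35 ≡ 7 (mod 43).
Giant steps γ_i = 29·7^i mod 43: γ_0=29, γ_1=31, γ_2=2, γ_3=14, γ_4=12 (in table at j=1).
x = i·n + j = 4·7 + 1 = 29.
Check: 12^29 ≡ 29 (mod 43).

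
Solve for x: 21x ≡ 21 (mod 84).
x ≡ 1 (mod 4)

gcd(21, 84) = 21, which divides 21, so solutions exist.
Divide through by 21: x ≡ 1 (mod 4).
The coefficient of x is now 1, so x ≡ 1 (mod 4).
Check: 21 × 1 = 21 ≡ 21 (mod 84).
x ≡ 1 (mod 4), giving 21 solutions mod 84.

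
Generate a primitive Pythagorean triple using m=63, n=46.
(1853, 5796, 6085)

Euclid's formula: a = m² - n², b = 2mn, c = m² + n²
m = 63, n = 46
a = 63² - 46² = 3969 - 2116 = 1853
b = 2 × 63 × 46 = 5796
c = 63² + 46² = 3969 + 2116 = 6085
Verification: 1853² + 5796² = 3433609 + 33593616 = 37027225 = 6085² ✓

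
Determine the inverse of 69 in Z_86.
5

gcd(69, 86) = 1, so the inverse exists.
Extended Euclidean algorithm on (86, 69):
86 = 1 × 69 + 17  ⟹  17 = (1)·86 + (-1)·69
69 = 4 × 17 + 1  ⟹  1 = (-4)·86 + (5)·69
So (5)·69 ≡ 1 (mod 86), i.e. 69^(-1) ≡ 5 (mod 86).
Check: 69 × 5 = 345 ≡ 1 (mod 86)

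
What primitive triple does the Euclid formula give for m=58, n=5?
(3339, 580, 3389)

Euclid's formula: a = m² - n², b = 2mn, c = m² + n²
m = 58, n = 5
a = 58² - 5² = 3364 - 25 = 3339
b = 2 × 58 × 5 = 580
c = 58² + 5² = 3364 + 25 = 3389
Verification: 3339² + 580² = 11148921 + 336400 = 11485321 = 3389² ✓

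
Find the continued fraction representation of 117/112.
[1; 22, 2, 2]

Euclidean algorithm steps:
117 = 1 × 112 + 5
112 = 22 × 5 + 2
5 = 2 × 2 + 1
2 = 2 × 1 + 0
Continued fraction: [1; 22, 2, 2]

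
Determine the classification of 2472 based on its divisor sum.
abundant

Proper divisors of 2472: sum = 1 + 2 + 3 + 4 + 6 + 8 + 12 + 24 + 103 + 206 + 309 + 412 + 618 + 824 + 1236 = 3768
Since 3768 > 2472, 2472 is abundant.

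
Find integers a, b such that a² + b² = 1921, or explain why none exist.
20² + 39² (a=20, b=39)

Factorization: 1921 = 17 × 113
By Fermat: n is sum of two squares iff every prime p ≡ 3 (mod 4) appears to even power.
All primes ≡ 3 (mod 4) appear to even power.
Search a = 0, 1, 2, … for 1921 - a² a perfect square: first hit at a = 20: 1921 - 400 = 1521 = 39².
1921 = 20² + 39² = 400 + 1521 ✓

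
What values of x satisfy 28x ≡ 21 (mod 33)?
x ≡ 9 (mod 33)

gcd(28, 33) = 1, which divides 21, so solutions exist.
Find 28^(-1) mod 33 by the extended Euclidean algorithm:
33 = 1 × 28 + 5  ⟹  5 = (1)·33 + (-1)·28
28 = 5 × 5 + 3  ⟹  3 = (-5)·33 + (6)·28
5 = 1 × 3 + 2  ⟹  2 = (6)·33 + (-7)·28
3 = 1 × 2 + 1  ⟹  1 = (-11)·33 + (13)·28
So (13)·28 ≡ 1 (mod 33), i.e. 28^(-1) ≡ 13 (mod 33).
x ≡ 13 × 21 = 273 ≡ 9 (mod 33).
Check: 28 × 9 = 252 ≡ 21 (mod 33).
Unique solution: x ≡ 9 (mod 33)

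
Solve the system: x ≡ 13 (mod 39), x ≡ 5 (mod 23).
442

Using Chinese Remainder Theorem:
M = 39 × 23 = 897
M1 = 23, M2 = 39
y1 = 23^(-1) mod 39 = 17
y2 = 39^(-1) mod 23 = 13
x = (13×23×17 + 5×39×13) mod 897 = 442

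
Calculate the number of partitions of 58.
715220

p(n) counts ways to write n as a sum of positive integers (order ignored).
Euler's pentagonal recurrence: p(k) = p(k-1) + p(k-2) - p(k-5) - p(k-7) + p(k-12) + p(k-15) - ... (offsets j(3j∓1)/2, signs ++--, p(0)=1, p(<0)=0).
DP table for k = 0..57: p(0)=1, p(1)=1, p(2)=2, p(3)=3, p(4)=5, p(5)=7, p(6)=11, p(7)=15, p(8)=22, p(9)=30, p(10)=42, p(11)=56, p(12)=77, p(13)=101, p(14)=135, p(15)=176, p(16)=231, p(17)=297, p(18)=385, p(19)=490, p(20)=627, p(21)=792, p(22)=1002, p(23)=1255, p(24)=1575, p(25)=1958, p(26)=2436, p(27)=3010, p(28)=3718, p(29)=4565, p(30)=5604, p(31)=6842, p(32)=8349, p(33)=10143, p(34)=12310, p(35)=14883, p(36)=17977, p(37)=21637, p(38)=26015, p(39)=31185, p(40)=37338, p(41)=44583, p(42)=53174, p(43)=63261, p(44)=75175, p(45)=89134, p(46)=105558, p(47)=124754, p(48)=147273, p(49)=173525, p(50)=204226, p(51)=239943, p(52)=281589, p(53)=329931, p(54)=386155, p(55)=451276, p(56)=526823, p(57)=614154.
Final step: p(58) = p(57) + p(56) - p(53) - p(51) + p(46) + p(43) - p(36) - p(32) + p(23) + p(18) - p(7) - p(1)
= 614154 + 526823 - 329931 - 239943 + 105558 + 63261 - 17977 - 8349 + 1255 + 385 - 15 - 1
= 715220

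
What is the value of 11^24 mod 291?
193

Repeated squaring. Binary of 24 = 11000.
11^1 ≡ 11 (mod 291); 11^2 ≡ 121 (mod 291); 11^4 ≡ 91 (mod 291); 11^8 ≡ 133 (mod 291); 11^16 ≡ 229 (mod 291)
11^24 = 11^8 × 11^16 ≡ 193 (mod 291)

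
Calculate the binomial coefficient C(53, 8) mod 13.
0

Using Lucas' theorem:
Write n=53 and k=8 in base 13:
n in base 13: [4, 1]
k in base 13: [0, 8]
C(53,8) mod 13 = ∏ C(n_i, k_i) mod 13
Digit binomials (mod 13): C(4,0) = 1; C(1,8) = 0 (k_i > n_i)
Product: 1 × 0 = 0 ≡ 0 (mod 13)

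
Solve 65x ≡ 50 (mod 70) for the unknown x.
x ≡ 4 (mod 14)

gcd(65, 70) = 5, which divides 50, so solutions exist.
Divide through by 5: 13x ≡ 10 (mod 14).
Find 13^(-1) mod 14 by the extended Euclidean algorithm:
14 = 1 × 13 + 1  ⟹  1 = (1)·14 + (-1)·13
So (-1)·13 ≡ 1 (mod 14), i.e. 13^(-1) ≡ -1 ≡ 13 (mod 14).
x ≡ 13 × 10 = 130 ≡ 4 (mod 14).
Check: 65 × 4 = 260 ≡ 50 (mod 70).
x ≡ 4 (mod 14), giving 5 solutions mod 70.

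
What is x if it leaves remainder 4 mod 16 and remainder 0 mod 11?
132

Using Chinese Remainder Theorem:
M = 16 × 11 = 176
M1 = 11, M2 = 16
y1 = 11^(-1) mod 16 = 3
y2 = 16^(-1) mod 11 = 9
x = (4×11×3 + 0×16×9) mod 176 = 132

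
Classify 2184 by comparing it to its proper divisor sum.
abundant

Proper divisors of 2184: sum = 1 + 2 + 3 + 4 + 6 + 7 + 8 + 12 + ... + 364 + 546 + 728 + 1092 (31 divisors) = 4536
Since 4536 > 2184, 2184 is abundant.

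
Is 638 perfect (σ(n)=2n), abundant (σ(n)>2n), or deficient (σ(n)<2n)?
deficient

Proper divisors of 638: sum = 1 + 2 + 11 + 22 + 29 + 58 + 319 = 442
Since 442 < 638, 638 is deficient.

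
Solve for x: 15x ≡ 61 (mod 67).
x ≡ 13 (mod 67)

gcd(15, 67) = 1, which divides 61, so solutions exist.
Find 15^(-1) mod 67 by the extended Euclidean algorithm:
67 = 4 × 15 + 7  ⟹  7 = (1)·67 + (-4)·15
15 = 2 × 7 + 1  ⟹  1 = (-2)·67 + (9)·15
So (9)·15 ≡ 1 (mod 67), i.e. 15^(-1) ≡ 9 (mod 67).
x ≡ 9 × 61 = 549 ≡ 13 (mod 67).
Check: 15 × 13 = 195 ≡ 61 (mod 67).
Unique solution: x ≡ 13 (mod 67)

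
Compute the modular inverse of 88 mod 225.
202

gcd(88, 225) = 1, so the inverse exists.
Extended Euclidean algorithm on (225, 88):
225 = 2 × 88 + 49  ⟹  49 = (1)·225 + (-2)·88
88 = 1 × 49 + 39  ⟹  39 = (-1)·225 + (3)·88
49 = 1 × 39 + 10  ⟹  10 = (2)·225 + (-5)·88
39 = 3 × 10 + 9  ⟹  9 = (-7)·225 + (18)·88
10 = 1 × 9 + 1  ⟹  1 = (9)·225 + (-23)·88
So (-23)·88 ≡ 1 (mod 225), i.e. 88^(-1) ≡ -23 ≡ 202 (mod 225).
Check: 88 × 202 = 17776 ≡ 1 (mod 225)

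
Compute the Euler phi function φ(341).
300

341 = 11 × 31
φ(n) = n × ∏(1 - 1/p) for each prime p dividing n
φ(341) = 341 × (1 - 1/11) × (1 - 1/31) = 300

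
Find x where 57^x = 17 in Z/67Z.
4

Baby-step giant-step with step n = ⌈√67⌉ = 9.
Baby steps 57^j mod 67 (j:value) for j=0..8: 0:1, 1:57, 2:33, 3:5, 4:17, 5:31, 6:25, 7:18, 8:21.
h = 17 is already in the table at j=4, so x = 4.
Check: 57^4 ≡ 17 (mod 67).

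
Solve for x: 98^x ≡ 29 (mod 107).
82

Baby-step giant-step with step n = ⌈√107⌉ = 11.
Baby steps 98^j mod 107 (j:value) for j=0..10: 0:1, 1:98, 2:81, 3:20, 4:34, 5:15, 6:79, 7:38, 8:86, 9:82, 10:11.
Giant-step multiplier: 98^(-11) ≡ 98^(106-11) = 98^95 ≡ 67 (mod 107).
Giant steps γ_i = 29·67^i mod 107: γ_0=29, γ_1=17, γ_2=69, γ_3=22, γ_4=83, γ_5=104, γ_6=13, γ_7=15 (in table at j=5).
x = i·n + j = 7·11 + 5 = 82.
Check: 98^82 ≡ 29 (mod 107).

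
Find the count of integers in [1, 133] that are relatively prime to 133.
108

133 = 7 × 19
φ(n) = n × ∏(1 - 1/p) for each prime p dividing n
φ(133) = 133 × (1 - 1/7) × (1 - 1/19) = 108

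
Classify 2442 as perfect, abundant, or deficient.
abundant

Proper divisors of 2442: sum = 1 + 2 + 3 + 6 + 11 + 22 + 33 + 37 + 66 + 74 + 111 + 222 + 407 + 814 + 1221 = 3030
Since 3030 > 2442, 2442 is abundant.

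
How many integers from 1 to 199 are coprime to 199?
198

199 = 199
φ(n) = n × ∏(1 - 1/p) for each prime p dividing n
φ(199) = 199 × (1 - 1/199) = 198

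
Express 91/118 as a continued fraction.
[0; 1, 3, 2, 1, 2, 3]

Euclidean algorithm steps:
91 = 0 × 118 + 91
118 = 1 × 91 + 27
91 = 3 × 27 + 10
27 = 2 × 10 + 7
10 = 1 × 7 + 3
7 = 2 × 3 + 1
3 = 3 × 1 + 0
Continued fraction: [0; 1, 3, 2, 1, 2, 3]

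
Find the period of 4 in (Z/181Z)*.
90

181 is prime, so ord(4) divides φ(181) = 180.
Divisors of 180: 1, 2, 3, 4, 5, 6, 9, 10, 12, 15, 18, 20, 30, 36, 45, 60, 90, 180.
Repeated squaring: 4^1 ≡ 4, 4^2 ≡ 16, 4^4 ≡ 75, 4^8 ≡ 14, 4^16 ≡ 15, 4^32 ≡ 44, 4^64 ≡ 126, 4^128 ≡ 129 (mod 181).
Test 4^d mod 181 for each divisor d in increasing order:
4^1 ≡ 4
4^2 ≡ 16
4^3 = 4^2·4^1 ≡ 64
4^4 ≡ 75
4^5 = 4^4·4^1 ≡ 119
4^6 = 4^4·4^2 ≡ 114
4^9 = 4^8·4^1 ≡ 56
4^10 = 4^8·4^2 ≡ 43
4^12 = 4^8·4^4 ≡ 145
4^15 = 4^8·4^4·4^2·4^1 ≡ 49
4^18 = 4^16·4^2 ≡ 59
4^20 = 4^16·4^4 ≡ 39
4^30 = 4^16·4^8·4^4·4^2 ≡ 48
4^36 = 4^32·4^4 ≡ 42
4^45 = 4^32·4^8·4^4·4^1 ≡ 180
4^60 = 4^32·4^16·4^8·4^4 ≡ 132
4^90 = 4^64·4^16·4^8·4^2 ≡ 1  ← first divisor giving 1
The order is 90.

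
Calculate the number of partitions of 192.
1987276856363

p(n) counts ways to write n as a sum of positive integers (order ignored).
Euler's pentagonal recurrence: p(k) = p(k-1) + p(k-2) - p(k-5) - p(k-7) + p(k-12) + p(k-15) - ... (offsets j(3j∓1)/2, signs ++--, p(0)=1, p(<0)=0).
DP table for k = 0..191: p(0)=1, p(1)=1, p(2)=2, p(3)=3, p(4)=5, p(5)=7, p(6)=11, p(7)=15, p(8)=22, p(9)=30, p(10)=42, p(11)=56, p(12)=77, p(13)=101, p(14)=135, p(15)=176, p(16)=231, p(17)=297, p(18)=385, p(19)=490, p(20)=627, p(21)=792, p(22)=1002, p(23)=1255, p(24)=1575, p(25)=1958, p(26)=2436, p(27)=3010, p(28)=3718, p(29)=4565, p(30)=5604, p(31)=6842, p(32)=8349, p(33)=10143, p(34)=12310, p(35)=14883, p(36)=17977, p(37)=21637, p(38)=26015, p(39)=31185, p(40)=37338, p(41)=44583, p(42)=53174, p(43)=63261, p(44)=75175, p(45)=89134, p(46)=105558, p(47)=124754, p(48)=147273, p(49)=173525, p(50)=204226, p(51)=239943, p(52)=281589, p(53)=329931, p(54)=386155, p(55)=451276, p(56)=526823, p(57)=614154, p(58)=715220, p(59)=831820, p(60)=966467, p(61)=1121505, p(62)=1300156, p(63)=1505499, p(64)=1741630, p(65)=2012558, p(66)=2323520, p(67)=2679689, p(68)=3087735, p(69)=3554345, p(70)=4087968, p(71)=4697205, p(72)=5392783, p(73)=6185689, p(74)=7089500, p(75)=8118264, p(76)=9289091, p(77)=10619863, p(78)=12132164, p(79)=13848650, p(80)=15796476, p(81)=18004327, p(82)=20506255, p(83)=23338469, p(84)=26543660, p(85)=30167357, p(86)=34262962, p(87)=38887673, p(88)=44108109, p(89)=49995925, p(90)=56634173, p(91)=64112359, p(92)=72533807, p(93)=82010177, p(94)=92669720, p(95)=104651419, p(96)=118114304, p(97)=133230930, p(98)=150198136, p(99)=169229875, p(100)=190569292, p(101)=214481126, p(102)=241265379, p(103)=271248950, p(104)=304801365, p(105)=342325709, p(106)=384276336, p(107)=431149389, p(108)=483502844, p(109)=541946240, p(110)=607163746, p(111)=679903203, p(112)=761002156, p(113)=851376628, p(114)=952050665, p(115)=1064144451, p(116)=1188908248, p(117)=1327710076, p(118)=1482074143, p(119)=1653668665, p(120)=1844349560, p(121)=2056148051, p(122)=2291320912, p(123)=2552338241, p(124)=2841940500, p(125)=3163127352, p(126)=3519222692, p(127)=3913864295, p(128)=4351078600, p(129)=4835271870, p(130)=5371315400, p(131)=5964539504, p(132)=6620830889, p(133)=7346629512, p(134)=8149040695, p(135)=9035836076, p(136)=10015581680, p(137)=11097645016, p(138)=12292341831, p(139)=13610949895, p(140)=15065878135, p(141)=16670689208, p(142)=18440293320, p(143)=20390982757, p(144)=22540654445, p(145)=24908858009, p(146)=27517052599, p(147)=30388671978, p(148)=33549419497, p(149)=37027355200, p(150)=40853235313, p(151)=45060624582, p(152)=49686288421, p(153)=54770336324, p(154)=60356673280, p(155)=66493182097, p(156)=73232243759, p(157)=80630964769, p(158)=88751778802, p(159)=97662728555, p(160)=107438159466, p(161)=118159068427, p(162)=129913904637, p(163)=142798995930, p(164)=156919475295, p(165)=172389800255, p(166)=189334822579, p(167)=207890420102, p(168)=228204732751, p(169)=250438925115, p(170)=274768617130, p(171)=301384802048, p(172)=330495499613, p(173)=362326859895, p(174)=397125074750, p(175)=435157697830, p(176)=476715857290, p(177)=522115831195, p(178)=571701605655, p(179)=625846753120, p(180)=684957390936, p(181)=749474411781, p(182)=819876908323, p(183)=896684817527, p(184)=980462880430, p(185)=1071823774337, p(186)=1171432692373, p(187)=1280011042268, p(188)=1398341745571, p(189)=1527273599625, p(190)=1667727404093, p(191)=1820701100652.
Final step: p(192) = p(191) + p(190) - p(187) - p(185) + p(180) + p(177) - p(170) - p(166) + p(157) + p(152) - p(141) - p(135) + p(122) + p(115) - p(100) - p(92) + p(75) + p(66) - p(47) - p(37) + p(16) + p(5)
= 1820701100652 + 1667727404093 - 1280011042268 - 1071823774337 + 684957390936 + 522115831195 - 274768617130 - 189334822579 + 80630964769 + 49686288421 - 16670689208 - 9035836076 + 2291320912 + 1064144451 - 190569292 - 72533807 + 8118264 + 2323520 - 124754 - 21637 + 231 + 7
= 1987276856363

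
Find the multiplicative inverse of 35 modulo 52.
3

gcd(35, 52) = 1, so the inverse exists.
Extended Euclidean algorithm on (52, 35):
52 = 1 × 35 + 17  ⟹  17 = (1)·52 + (-1)·35
35 = 2 × 17 + 1  ⟹  1 = (-2)·52 + (3)·35
So (3)·35 ≡ 1 (mod 52), i.e. 35^(-1) ≡ 3 (mod 52).
Check: 35 × 3 = 105 ≡ 1 (mod 52)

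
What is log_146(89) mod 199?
56

Baby-step giant-step with step n = ⌈√199⌉ = 15.
Baby steps 146^j mod 199 (j:value) for j=0..14: 0:1, 1:146, 2:23, 3:174, 4:131, 5:22, 6:28, 7:108, 8:47, 9:96, 10:86, 11:19, 12:187, 13:39, 14:122.
Giant-step multiplier: 146^(-15) ≡ 146^(198-15) = 146^183 ≡ 67 (mod 199).
Giant steps γ_i = 89·67^i mod 199: γ_0=89, γ_1=192, γ_2=128, γ_3=19 (in table at j=11).
x = i·n + j = 3·15 + 11 = 56.
Check: 146^56 ≡ 89 (mod 199).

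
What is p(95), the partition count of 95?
104651419

p(n) counts ways to write n as a sum of positive integers (order ignored).
Euler's pentagonal recurrence: p(k) = p(k-1) + p(k-2) - p(k-5) - p(k-7) + p(k-12) + p(k-15) - ... (offsets j(3j∓1)/2, signs ++--, p(0)=1, p(<0)=0).
DP table for k = 0..94: p(0)=1, p(1)=1, p(2)=2, p(3)=3, p(4)=5, p(5)=7, p(6)=11, p(7)=15, p(8)=22, p(9)=30, p(10)=42, p(11)=56, p(12)=77, p(13)=101, p(14)=135, p(15)=176, p(16)=231, p(17)=297, p(18)=385, p(19)=490, p(20)=627, p(21)=792, p(22)=1002, p(23)=1255, p(24)=1575, p(25)=1958, p(26)=2436, p(27)=3010, p(28)=3718, p(29)=4565, p(30)=5604, p(31)=6842, p(32)=8349, p(33)=10143, p(34)=12310, p(35)=14883, p(36)=17977, p(37)=21637, p(38)=26015, p(39)=31185, p(40)=37338, p(41)=44583, p(42)=53174, p(43)=63261, p(44)=75175, p(45)=89134, p(46)=105558, p(47)=124754, p(48)=147273, p(49)=173525, p(50)=204226, p(51)=239943, p(52)=281589, p(53)=329931, p(54)=386155, p(55)=451276, p(56)=526823, p(57)=614154, p(58)=715220, p(59)=831820, p(60)=966467, p(61)=1121505, p(62)=1300156, p(63)=1505499, p(64)=1741630, p(65)=2012558, p(66)=2323520, p(67)=2679689, p(68)=3087735, p(69)=3554345, p(70)=4087968, p(71)=4697205, p(72)=5392783, p(73)=6185689, p(74)=7089500, p(75)=8118264, p(76)=9289091, p(77)=10619863, p(78)=12132164, p(79)=13848650, p(80)=15796476, p(81)=18004327, p(82)=20506255, p(83)=23338469, p(84)=26543660, p(85)=30167357, p(86)=34262962, p(87)=38887673, p(88)=44108109, p(89)=49995925, p(90)=56634173, p(91)=64112359, p(92)=72533807, p(93)=82010177, p(94)=92669720.
Final step: p(95) = p(94) + p(93) - p(90) - p(88) + p(83) + p(80) - p(73) - p(69) + p(60) + p(55) - p(44) - p(38) + p(25) + p(18) - p(3)
= 92669720 + 82010177 - 56634173 - 44108109 + 23338469 + 15796476 - 6185689 - 3554345 + 966467 + 451276 - 75175 - 26015 + 1958 + 385 - 3
= 104651419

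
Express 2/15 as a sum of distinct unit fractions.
1/8 + 1/120

Greedy algorithm:
2/15: ceiling(15/2) = 8, use 1/8
1/120: ceiling(120/1) = 120, use 1/120
Result: 2/15 = 1/8 + 1/120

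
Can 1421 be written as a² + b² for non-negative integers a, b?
14² + 35² (a=14, b=35)

Factorization: 1421 = 7^2 × 29
By Fermat: n is sum of two squares iff every prime p ≡ 3 (mod 4) appears to even power.
All primes ≡ 3 (mod 4) appear to even power.
Search a = 0, 1, 2, … for 1421 - a² a perfect square: first hit at a = 14: 1421 - 196 = 1225 = 35².
1421 = 14² + 35² = 196 + 1225 ✓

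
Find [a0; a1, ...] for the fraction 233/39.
[5; 1, 38]

Euclidean algorithm steps:
233 = 5 × 39 + 38
39 = 1 × 38 + 1
38 = 38 × 1 + 0
Continued fraction: [5; 1, 38]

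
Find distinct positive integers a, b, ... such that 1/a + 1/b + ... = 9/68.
1/8 + 1/136

Greedy algorithm:
9/68: ceiling(68/9) = 8, use 1/8
1/136: ceiling(136/1) = 136, use 1/136
Result: 9/68 = 1/8 + 1/136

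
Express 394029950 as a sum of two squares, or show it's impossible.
Not possible

Factorization: 394029950 = 2 × 5^2 × 199^3
By Fermat: n is sum of two squares iff every prime p ≡ 3 (mod 4) appears to even power.
Prime(s) ≡ 3 (mod 4) with odd exponent: [(199, 3)]
Therefore 394029950 cannot be expressed as a² + b².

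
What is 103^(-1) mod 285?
202

gcd(103, 285) = 1, so the inverse exists.
Extended Euclidean algorithm on (285, 103):
285 = 2 × 103 + 79  ⟹  79 = (1)·285 + (-2)·103
103 = 1 × 79 + 24  ⟹  24 = (-1)·285 + (3)·103
79 = 3 × 24 + 7  ⟹  7 = (4)·285 + (-11)·103
24 = 3 × 7 + 3  ⟹  3 = (-13)·285 + (36)·103
7 = 2 × 3 + 1  ⟹  1 = (30)·285 + (-83)·103
So (-83)·103 ≡ 1 (mod 285), i.e. 103^(-1) ≡ -83 ≡ 202 (mod 285).
Check: 103 × 202 = 20806 ≡ 1 (mod 285)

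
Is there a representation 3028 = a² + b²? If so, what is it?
18² + 52² (a=18, b=52)

Factorization: 3028 = 2^2 × 757
By Fermat: n is sum of two squares iff every prime p ≡ 3 (mod 4) appears to even power.
All primes ≡ 3 (mod 4) appear to even power.
Search a = 0, 1, 2, … for 3028 - a² a perfect square: first hit at a = 18: 3028 - 324 = 2704 = 52².
3028 = 18² + 52² = 324 + 2704 ✓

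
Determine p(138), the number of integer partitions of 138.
12292341831

p(n) counts ways to write n as a sum of positive integers (order ignored).
Euler's pentagonal recurrence: p(k) = p(k-1) + p(k-2) - p(k-5) - p(k-7) + p(k-12) + p(k-15) - ... (offsets j(3j∓1)/2, signs ++--, p(0)=1, p(<0)=0).
DP table for k = 0..137: p(0)=1, p(1)=1, p(2)=2, p(3)=3, p(4)=5, p(5)=7, p(6)=11, p(7)=15, p(8)=22, p(9)=30, p(10)=42, p(11)=56, p(12)=77, p(13)=101, p(14)=135, p(15)=176, p(16)=231, p(17)=297, p(18)=385, p(19)=490, p(20)=627, p(21)=792, p(22)=1002, p(23)=1255, p(24)=1575, p(25)=1958, p(26)=2436, p(27)=3010, p(28)=3718, p(29)=4565, p(30)=5604, p(31)=6842, p(32)=8349, p(33)=10143, p(34)=12310, p(35)=14883, p(36)=17977, p(37)=21637, p(38)=26015, p(39)=31185, p(40)=37338, p(41)=44583, p(42)=53174, p(43)=63261, p(44)=75175, p(45)=89134, p(46)=105558, p(47)=124754, p(48)=147273, p(49)=173525, p(50)=204226, p(51)=239943, p(52)=281589, p(53)=329931, p(54)=386155, p(55)=451276, p(56)=526823, p(57)=614154, p(58)=715220, p(59)=831820, p(60)=966467, p(61)=1121505, p(62)=1300156, p(63)=1505499, p(64)=1741630, p(65)=2012558, p(66)=2323520, p(67)=2679689, p(68)=3087735, p(69)=3554345, p(70)=4087968, p(71)=4697205, p(72)=5392783, p(73)=6185689, p(74)=7089500, p(75)=8118264, p(76)=9289091, p(77)=10619863, p(78)=12132164, p(79)=13848650, p(80)=15796476, p(81)=18004327, p(82)=20506255, p(83)=23338469, p(84)=26543660, p(85)=30167357, p(86)=34262962, p(87)=38887673, p(88)=44108109, p(89)=49995925, p(90)=56634173, p(91)=64112359, p(92)=72533807, p(93)=82010177, p(94)=92669720, p(95)=104651419, p(96)=118114304, p(97)=133230930, p(98)=150198136, p(99)=169229875, p(100)=190569292, p(101)=214481126, p(102)=241265379, p(103)=271248950, p(104)=304801365, p(105)=342325709, p(106)=384276336, p(107)=431149389, p(108)=483502844, p(109)=541946240, p(110)=607163746, p(111)=679903203, p(112)=761002156, p(113)=851376628, p(114)=952050665, p(115)=1064144451, p(116)=1188908248, p(117)=1327710076, p(118)=1482074143, p(119)=1653668665, p(120)=1844349560, p(121)=2056148051, p(122)=2291320912, p(123)=2552338241, p(124)=2841940500, p(125)=3163127352, p(126)=3519222692, p(127)=3913864295, p(128)=4351078600, p(129)=4835271870, p(130)=5371315400, p(131)=5964539504, p(132)=6620830889, p(133)=7346629512, p(134)=8149040695, p(135)=9035836076, p(136)=10015581680, p(137)=11097645016.
Final step: p(138) = p(137) + p(136) - p(133) - p(131) + p(126) + p(123) - p(116) - p(112) + p(103) + p(98) - p(87) - p(81) + p(68) + p(61) - p(46) - p(38) + p(21) + p(12)
= 11097645016 + 10015581680 - 7346629512 - 5964539504 + 3519222692 + 2552338241 - 1188908248 - 761002156 + 271248950 + 150198136 - 38887673 - 18004327 + 3087735 + 1121505 - 105558 - 26015 + 792 + 77
= 12292341831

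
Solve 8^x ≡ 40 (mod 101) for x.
9

Baby-step giant-step with step n = ⌈√101⌉ = 11.
Baby steps 8^j mod 101 (j:value) for j=0..10: 0:1, 1:8, 2:64, 3:7, 4:56, 5:44, 6:49, 7:89, 8:5, 9:40, 10:17.
h = 40 is already in the table at j=9, so x = 9.
Check: 8^9 ≡ 40 (mod 101).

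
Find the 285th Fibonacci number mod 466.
232

Matrix identity: Q^n = [[F_(n+1), F_n], [F_n, F_(n-1)]] with Q = [[1,1],[1,0]].
n = 285 = 100011101₂. Square-and-multiply, entries mod 466:
Q^1 = [[1,1],[1,0]]
Q^2 = (Q^1)² = [[2,1],[1,1]]
Q^4 = (Q^2)² = [[5,3],[3,2]]
Q^8 = (Q^4)² = [[34,21],[21,13]]
Q^17 = (Q^8)²·Q = [[254,199],[199,55]]
Q^35 = (Q^17)²·Q = [[178,199],[199,445]]
Q^71 = (Q^35)²·Q = [[8,453],[453,21]]
Q^142 = (Q^71)² = [[233,89],[89,144]]
Q^285 = (Q^142)²·Q = [[233,232],[232,1]]
F_285 mod 466 = Q^285[0][1] = 232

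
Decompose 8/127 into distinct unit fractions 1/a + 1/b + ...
1/16 + 1/2032

Greedy algorithm:
8/127: ceiling(127/8) = 16, use 1/16
1/2032: ceiling(2032/1) = 2032, use 1/2032
Result: 8/127 = 1/16 + 1/2032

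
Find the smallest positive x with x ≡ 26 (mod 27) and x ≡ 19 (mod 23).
134

Using Chinese Remainder Theorem:
M = 27 × 23 = 621
M1 = 23, M2 = 27
y1 = 23^(-1) mod 27 = 20
y2 = 27^(-1) mod 23 = 6
x = (26×23×20 + 19×27×6) mod 621 = 134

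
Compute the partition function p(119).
1653668665

p(n) counts ways to write n as a sum of positive integers (order ignored).
Euler's pentagonal recurrence: p(k) = p(k-1) + p(k-2) - p(k-5) - p(k-7) + p(k-12) + p(k-15) - ... (offsets j(3j∓1)/2, signs ++--, p(0)=1, p(<0)=0).
DP table for k = 0..118: p(0)=1, p(1)=1, p(2)=2, p(3)=3, p(4)=5, p(5)=7, p(6)=11, p(7)=15, p(8)=22, p(9)=30, p(10)=42, p(11)=56, p(12)=77, p(13)=101, p(14)=135, p(15)=176, p(16)=231, p(17)=297, p(18)=385, p(19)=490, p(20)=627, p(21)=792, p(22)=1002, p(23)=1255, p(24)=1575, p(25)=1958, p(26)=2436, p(27)=3010, p(28)=3718, p(29)=4565, p(30)=5604, p(31)=6842, p(32)=8349, p(33)=10143, p(34)=12310, p(35)=14883, p(36)=17977, p(37)=21637, p(38)=26015, p(39)=31185, p(40)=37338, p(41)=44583, p(42)=53174, p(43)=63261, p(44)=75175, p(45)=89134, p(46)=105558, p(47)=124754, p(48)=147273, p(49)=173525, p(50)=204226, p(51)=239943, p(52)=281589, p(53)=329931, p(54)=386155, p(55)=451276, p(56)=526823, p(57)=614154, p(58)=715220, p(59)=831820, p(60)=966467, p(61)=1121505, p(62)=1300156, p(63)=1505499, p(64)=1741630, p(65)=2012558, p(66)=2323520, p(67)=2679689, p(68)=3087735, p(69)=3554345, p(70)=4087968, p(71)=4697205, p(72)=5392783, p(73)=6185689, p(74)=7089500, p(75)=8118264, p(76)=9289091, p(77)=10619863, p(78)=12132164, p(79)=13848650, p(80)=15796476, p(81)=18004327, p(82)=20506255, p(83)=23338469, p(84)=26543660, p(85)=30167357, p(86)=34262962, p(87)=38887673, p(88)=44108109, p(89)=49995925, p(90)=56634173, p(91)=64112359, p(92)=72533807, p(93)=82010177, p(94)=92669720, p(95)=104651419, p(96)=118114304, p(97)=133230930, p(98)=150198136, p(99)=169229875, p(100)=190569292, p(101)=214481126, p(102)=241265379, p(103)=271248950, p(104)=304801365, p(105)=342325709, p(106)=384276336, p(107)=431149389, p(108)=483502844, p(109)=541946240, p(110)=607163746, p(111)=679903203, p(112)=761002156, p(113)=851376628, p(114)=952050665, p(115)=1064144451, p(116)=1188908248, p(117)=1327710076, p(118)=1482074143.
Final step: p(119) = p(118) + p(117) - p(114) - p(112) + p(107) + p(104) - p(97) - p(93) + p(84) + p(79) - p(68) - p(62) + p(49) + p(42) - p(27) - p(19) + p(2)
= 1482074143 + 1327710076 - 952050665 - 761002156 + 431149389 + 304801365 - 133230930 - 82010177 + 26543660 + 13848650 - 3087735 - 1300156 + 173525 + 53174 - 3010 - 490 + 2
= 1653668665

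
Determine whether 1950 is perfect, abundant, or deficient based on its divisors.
abundant

Proper divisors of 1950: sum = 1 + 2 + 3 + 5 + 6 + 10 + 13 + 15 + ... + 325 + 390 + 650 + 975 (23 divisors) = 3258
Since 3258 > 1950, 1950 is abundant.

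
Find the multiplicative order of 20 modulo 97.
32

97 is prime, so ord(20) divides φ(97) = 96.
Divisors of 96: 1, 2, 3, 4, 6, 8, 12, 16, 24, 32, 48, 96.
Repeated squaring: 20^1 ≡ 20, 20^2 ≡ 12, 20^4 ≡ 47, 20^8 ≡ 75, 20^16 ≡ 96, 20^32 ≡ 1, 20^64 ≡ 1 (mod 97).
Test 20^d mod 97 for each divisor d in increasing order:
20^1 ≡ 20
20^2 ≡ 12
20^3 = 20^2·20^1 ≡ 46
20^4 ≡ 47
20^6 = 20^4·20^2 ≡ 79
20^8 ≡ 75
20^12 = 20^8·20^4 ≡ 33
20^16 ≡ 96
20^24 = 20^16·20^8 ≡ 22
20^32 ≡ 1  ← first divisor giving 1
The order is 32.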